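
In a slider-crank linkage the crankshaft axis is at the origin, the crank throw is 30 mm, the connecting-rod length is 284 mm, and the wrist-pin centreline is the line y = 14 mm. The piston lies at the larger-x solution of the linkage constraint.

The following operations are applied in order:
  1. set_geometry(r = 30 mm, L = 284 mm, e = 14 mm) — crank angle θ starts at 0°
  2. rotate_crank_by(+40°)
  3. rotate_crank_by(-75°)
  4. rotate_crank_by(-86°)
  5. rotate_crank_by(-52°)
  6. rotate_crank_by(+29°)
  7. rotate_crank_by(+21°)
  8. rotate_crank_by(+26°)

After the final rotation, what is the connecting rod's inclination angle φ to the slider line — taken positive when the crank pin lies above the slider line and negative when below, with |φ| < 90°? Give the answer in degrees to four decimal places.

set_geometry: r = 30 mm, L = 284 mm, e = 14 mm; θ ← 0°
rotate_crank_by(+40°): θ ← 0° +40° = 40°
rotate_crank_by(-75°): θ ← 40° -75° = -35°
rotate_crank_by(-86°): θ ← -35° -86° = -121°
rotate_crank_by(-52°): θ ← -121° -52° = -173°
rotate_crank_by(+29°): θ ← -173° +29° = -144°
rotate_crank_by(+21°): θ ← -144° +21° = -123°
rotate_crank_by(+26°): θ ← -123° +26° = -97°
crank pin P = (r cos θ, r sin θ) = (-3.656080, -29.776385)
h = r sin θ − e = -29.776385 − 14 = -43.776385
sin φ = h / L = -43.776385 / 284 = -0.15414220
φ = arcsin(-0.15414220) = -8.867050°

-8.8671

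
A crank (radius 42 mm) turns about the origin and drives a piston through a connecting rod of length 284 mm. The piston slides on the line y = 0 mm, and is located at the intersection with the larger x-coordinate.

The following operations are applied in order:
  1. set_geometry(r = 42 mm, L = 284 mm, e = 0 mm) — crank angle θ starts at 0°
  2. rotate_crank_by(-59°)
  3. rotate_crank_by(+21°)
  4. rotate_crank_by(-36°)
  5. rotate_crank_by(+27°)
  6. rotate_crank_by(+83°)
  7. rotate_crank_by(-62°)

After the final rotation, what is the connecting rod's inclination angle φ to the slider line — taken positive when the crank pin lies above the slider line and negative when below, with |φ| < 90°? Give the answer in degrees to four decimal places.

-3.7171

set_geometry: r = 42 mm, L = 284 mm, e = 0 mm; θ ← 0°
rotate_crank_by(-59°): θ ← 0° -59° = -59°
rotate_crank_by(+21°): θ ← -59° +21° = -38°
rotate_crank_by(-36°): θ ← -38° -36° = -74°
rotate_crank_by(+27°): θ ← -74° +27° = -47°
rotate_crank_by(+83°): θ ← -47° +83° = 36°
rotate_crank_by(-62°): θ ← 36° -62° = -26°
crank pin P = (r cos θ, r sin θ) = (37.749350, -18.411588)
h = r sin θ − e = -18.411588 − 0 = -18.411588
sin φ = h / L = -18.411588 / 284 = -0.06482954
φ = arcsin(-0.06482954) = -3.717066°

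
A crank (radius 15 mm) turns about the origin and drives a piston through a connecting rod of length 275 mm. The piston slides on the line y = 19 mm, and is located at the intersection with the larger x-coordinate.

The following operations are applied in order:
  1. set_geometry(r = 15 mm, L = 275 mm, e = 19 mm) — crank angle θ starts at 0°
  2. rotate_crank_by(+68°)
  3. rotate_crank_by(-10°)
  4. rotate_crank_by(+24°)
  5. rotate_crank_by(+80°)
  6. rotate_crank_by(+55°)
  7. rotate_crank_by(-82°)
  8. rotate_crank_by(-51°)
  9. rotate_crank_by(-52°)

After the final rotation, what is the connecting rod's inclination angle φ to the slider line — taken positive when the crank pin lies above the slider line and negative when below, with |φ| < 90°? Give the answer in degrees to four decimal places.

set_geometry: r = 15 mm, L = 275 mm, e = 19 mm; θ ← 0°
rotate_crank_by(+68°): θ ← 0° +68° = 68°
rotate_crank_by(-10°): θ ← 68° -10° = 58°
rotate_crank_by(+24°): θ ← 58° +24° = 82°
rotate_crank_by(+80°): θ ← 82° +80° = 162°
rotate_crank_by(+55°): θ ← 162° +55° = 217°
rotate_crank_by(-82°): θ ← 217° -82° = 135°
rotate_crank_by(-51°): θ ← 135° -51° = 84°
rotate_crank_by(-52°): θ ← 84° -52° = 32°
crank pin P = (r cos θ, r sin θ) = (12.720721, 7.948789)
h = r sin θ − e = 7.948789 − 19 = -11.051211
sin φ = h / L = -11.051211 / 275 = -0.04018622
φ = arcsin(-0.04018622) = -2.303121°

-2.3031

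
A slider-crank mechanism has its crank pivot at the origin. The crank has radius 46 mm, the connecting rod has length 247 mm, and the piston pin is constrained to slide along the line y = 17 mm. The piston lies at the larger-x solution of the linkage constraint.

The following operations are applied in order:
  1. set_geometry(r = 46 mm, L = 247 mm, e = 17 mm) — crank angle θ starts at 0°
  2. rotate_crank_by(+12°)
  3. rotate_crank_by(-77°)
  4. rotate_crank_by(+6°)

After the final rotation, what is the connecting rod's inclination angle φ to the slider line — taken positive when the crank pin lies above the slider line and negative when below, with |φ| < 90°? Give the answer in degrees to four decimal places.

set_geometry: r = 46 mm, L = 247 mm, e = 17 mm; θ ← 0°
rotate_crank_by(+12°): θ ← 0° +12° = 12°
rotate_crank_by(-77°): θ ← 12° -77° = -65°
rotate_crank_by(+6°): θ ← -65° +6° = -59°
crank pin P = (r cos θ, r sin θ) = (23.691751, -39.429696)
h = r sin θ − e = -39.429696 − 17 = -56.429696
sin φ = h / L = -56.429696 / 247 = -0.22846031
φ = arcsin(-0.22846031) = -13.206441°

-13.2064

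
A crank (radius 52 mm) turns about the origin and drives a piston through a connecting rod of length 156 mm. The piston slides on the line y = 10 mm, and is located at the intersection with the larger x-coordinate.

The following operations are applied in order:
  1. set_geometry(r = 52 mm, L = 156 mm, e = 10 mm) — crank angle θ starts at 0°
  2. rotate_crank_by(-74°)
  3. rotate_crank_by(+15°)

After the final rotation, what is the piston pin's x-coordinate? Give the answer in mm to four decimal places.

172.9251

set_geometry: r = 52 mm, L = 156 mm, e = 10 mm; θ ← 0°
rotate_crank_by(-74°): θ ← 0° -74° = -74°
rotate_crank_by(+15°): θ ← -74° +15° = -59°
crank pin P = (r cos θ, r sin θ) = (26.781980, -44.572700)
h = r sin θ − e = -44.572700 − 10 = -54.572700
x = r cos θ + √(L² − h²) = 26.781980 + √(24336.0 − 2978.1795) = 26.781980 + 146.143151 = 172.925130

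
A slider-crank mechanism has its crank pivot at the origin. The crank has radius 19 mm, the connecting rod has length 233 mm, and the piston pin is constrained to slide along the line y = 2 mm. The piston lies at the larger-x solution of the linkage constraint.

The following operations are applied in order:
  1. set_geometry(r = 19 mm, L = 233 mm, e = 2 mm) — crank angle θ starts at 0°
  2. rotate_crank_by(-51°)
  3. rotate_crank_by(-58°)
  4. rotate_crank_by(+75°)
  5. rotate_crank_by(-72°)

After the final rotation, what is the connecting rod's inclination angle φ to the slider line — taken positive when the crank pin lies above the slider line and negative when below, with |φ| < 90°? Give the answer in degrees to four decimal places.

set_geometry: r = 19 mm, L = 233 mm, e = 2 mm; θ ← 0°
rotate_crank_by(-51°): θ ← 0° -51° = -51°
rotate_crank_by(-58°): θ ← -51° -58° = -109°
rotate_crank_by(+75°): θ ← -109° +75° = -34°
rotate_crank_by(-72°): θ ← -34° -72° = -106°
crank pin P = (r cos θ, r sin θ) = (-5.237110, -18.263972)
h = r sin θ − e = -18.263972 − 2 = -20.263972
sin φ = h / L = -20.263972 / 233 = -0.08696984
φ = arcsin(-0.08696984) = -4.989308°

-4.9893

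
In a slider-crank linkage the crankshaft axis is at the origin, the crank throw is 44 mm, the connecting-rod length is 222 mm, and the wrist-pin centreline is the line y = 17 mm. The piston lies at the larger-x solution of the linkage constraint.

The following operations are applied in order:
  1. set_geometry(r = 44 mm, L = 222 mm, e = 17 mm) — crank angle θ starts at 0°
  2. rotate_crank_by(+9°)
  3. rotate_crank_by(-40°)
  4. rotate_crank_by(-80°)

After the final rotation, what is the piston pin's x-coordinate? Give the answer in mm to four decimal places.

198.5003

set_geometry: r = 44 mm, L = 222 mm, e = 17 mm; θ ← 0°
rotate_crank_by(+9°): θ ← 0° +9° = 9°
rotate_crank_by(-40°): θ ← 9° -40° = -31°
rotate_crank_by(-80°): θ ← -31° -80° = -111°
crank pin P = (r cos θ, r sin θ) = (-15.768190, -41.077539)
h = r sin θ − e = -41.077539 − 17 = -58.077539
x = r cos θ + √(L² − h²) = -15.768190 + √(49284.0 − 3373.0005) = -15.768190 + 214.268522 = 198.500332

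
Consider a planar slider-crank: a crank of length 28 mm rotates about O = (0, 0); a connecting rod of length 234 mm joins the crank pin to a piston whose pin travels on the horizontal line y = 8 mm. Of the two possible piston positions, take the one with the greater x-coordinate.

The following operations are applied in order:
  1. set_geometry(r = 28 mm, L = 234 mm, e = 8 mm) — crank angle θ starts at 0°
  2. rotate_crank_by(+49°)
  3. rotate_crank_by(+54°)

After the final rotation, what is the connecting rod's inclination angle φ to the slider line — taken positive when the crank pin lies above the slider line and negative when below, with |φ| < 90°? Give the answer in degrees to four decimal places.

set_geometry: r = 28 mm, L = 234 mm, e = 8 mm; θ ← 0°
rotate_crank_by(+49°): θ ← 0° +49° = 49°
rotate_crank_by(+54°): θ ← 49° +54° = 103°
crank pin P = (r cos θ, r sin θ) = (-6.298630, 27.282362)
h = r sin θ − e = 27.282362 − 8 = 19.282362
sin φ = h / L = 19.282362 / 234 = 0.08240326
φ = arcsin(0.08240326) = 4.726718°

4.7267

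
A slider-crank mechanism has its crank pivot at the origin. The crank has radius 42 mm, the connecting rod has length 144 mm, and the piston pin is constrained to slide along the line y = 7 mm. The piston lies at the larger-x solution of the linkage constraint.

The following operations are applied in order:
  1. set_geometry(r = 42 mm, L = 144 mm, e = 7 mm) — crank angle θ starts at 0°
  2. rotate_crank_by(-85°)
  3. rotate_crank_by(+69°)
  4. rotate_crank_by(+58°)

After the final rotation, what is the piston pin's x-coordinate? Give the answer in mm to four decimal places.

173.6573

set_geometry: r = 42 mm, L = 144 mm, e = 7 mm; θ ← 0°
rotate_crank_by(-85°): θ ← 0° -85° = -85°
rotate_crank_by(+69°): θ ← -85° +69° = -16°
rotate_crank_by(+58°): θ ← -16° +58° = 42°
crank pin P = (r cos θ, r sin θ) = (31.212083, 28.103485)
h = r sin θ − e = 28.103485 − 7 = 21.103485
x = r cos θ + √(L² − h²) = 31.212083 + √(20736.0 − 445.3571) = 31.212083 + 142.445228 = 173.657310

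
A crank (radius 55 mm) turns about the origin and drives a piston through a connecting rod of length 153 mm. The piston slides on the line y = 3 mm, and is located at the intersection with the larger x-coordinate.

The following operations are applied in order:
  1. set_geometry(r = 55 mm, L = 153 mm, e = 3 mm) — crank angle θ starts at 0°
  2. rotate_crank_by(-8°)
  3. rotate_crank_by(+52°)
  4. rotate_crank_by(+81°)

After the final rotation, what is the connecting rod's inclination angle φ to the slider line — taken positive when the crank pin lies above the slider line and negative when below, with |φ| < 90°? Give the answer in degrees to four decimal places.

15.9536

set_geometry: r = 55 mm, L = 153 mm, e = 3 mm; θ ← 0°
rotate_crank_by(-8°): θ ← 0° -8° = -8°
rotate_crank_by(+52°): θ ← -8° +52° = 44°
rotate_crank_by(+81°): θ ← 44° +81° = 125°
crank pin P = (r cos θ, r sin θ) = (-31.546704, 45.053362)
h = r sin θ − e = 45.053362 − 3 = 42.053362
sin φ = h / L = 42.053362 / 153 = 0.27485858
φ = arcsin(0.27485858) = 15.953587°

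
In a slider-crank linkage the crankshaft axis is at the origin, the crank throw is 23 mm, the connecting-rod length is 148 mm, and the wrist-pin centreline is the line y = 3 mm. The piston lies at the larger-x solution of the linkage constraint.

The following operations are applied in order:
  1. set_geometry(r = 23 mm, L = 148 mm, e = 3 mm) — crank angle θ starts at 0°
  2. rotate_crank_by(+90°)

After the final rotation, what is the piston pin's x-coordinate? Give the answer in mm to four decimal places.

set_geometry: r = 23 mm, L = 148 mm, e = 3 mm; θ ← 0°
rotate_crank_by(+90°): θ ← 0° +90° = 90°
crank pin P = (r cos θ, r sin θ) = (0.000000, 23.000000)
h = r sin θ − e = 23.000000 − 3 = 20.000000
x = r cos θ + √(L² − h²) = 0.000000 + √(21904.0 − 400.0000) = 0.000000 + 146.642422 = 146.642422

146.6424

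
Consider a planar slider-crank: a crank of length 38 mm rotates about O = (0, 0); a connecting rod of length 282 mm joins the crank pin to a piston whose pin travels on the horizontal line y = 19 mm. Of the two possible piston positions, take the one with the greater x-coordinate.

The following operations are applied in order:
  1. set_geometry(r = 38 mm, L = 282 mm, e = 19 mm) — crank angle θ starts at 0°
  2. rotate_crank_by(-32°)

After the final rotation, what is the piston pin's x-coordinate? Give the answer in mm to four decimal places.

311.4968

set_geometry: r = 38 mm, L = 282 mm, e = 19 mm; θ ← 0°
rotate_crank_by(-32°): θ ← 0° -32° = -32°
crank pin P = (r cos θ, r sin θ) = (32.225828, -20.136932)
h = r sin θ − e = -20.136932 − 19 = -39.136932
x = r cos θ + √(L² − h²) = 32.225828 + √(79524.0 − 1531.6994) = 32.225828 + 279.271016 = 311.496844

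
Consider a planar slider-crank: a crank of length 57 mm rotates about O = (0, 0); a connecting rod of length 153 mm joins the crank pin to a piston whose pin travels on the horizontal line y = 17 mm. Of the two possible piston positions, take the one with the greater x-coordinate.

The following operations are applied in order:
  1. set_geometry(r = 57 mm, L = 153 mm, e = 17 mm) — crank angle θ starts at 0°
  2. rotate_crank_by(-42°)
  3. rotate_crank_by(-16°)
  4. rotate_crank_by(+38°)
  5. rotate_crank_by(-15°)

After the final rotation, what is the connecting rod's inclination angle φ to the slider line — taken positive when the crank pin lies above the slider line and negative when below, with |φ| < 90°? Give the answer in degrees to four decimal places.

set_geometry: r = 57 mm, L = 153 mm, e = 17 mm; θ ← 0°
rotate_crank_by(-42°): θ ← 0° -42° = -42°
rotate_crank_by(-16°): θ ← -42° -16° = -58°
rotate_crank_by(+38°): θ ← -58° +38° = -20°
rotate_crank_by(-15°): θ ← -20° -15° = -35°
crank pin P = (r cos θ, r sin θ) = (46.691667, -32.693857)
h = r sin θ − e = -32.693857 − 17 = -49.693857
sin φ = h / L = -49.693857 / 153 = -0.32479645
φ = arcsin(-0.32479645) = -18.953243°

-18.9532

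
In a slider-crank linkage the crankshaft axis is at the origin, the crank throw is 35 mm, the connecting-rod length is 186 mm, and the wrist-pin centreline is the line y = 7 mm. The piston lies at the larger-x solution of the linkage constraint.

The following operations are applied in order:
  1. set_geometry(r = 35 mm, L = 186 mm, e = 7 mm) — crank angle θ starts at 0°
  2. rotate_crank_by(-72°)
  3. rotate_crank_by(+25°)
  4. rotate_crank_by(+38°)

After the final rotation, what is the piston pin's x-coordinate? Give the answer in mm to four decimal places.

set_geometry: r = 35 mm, L = 186 mm, e = 7 mm; θ ← 0°
rotate_crank_by(-72°): θ ← 0° -72° = -72°
rotate_crank_by(+25°): θ ← -72° +25° = -47°
rotate_crank_by(+38°): θ ← -47° +38° = -9°
crank pin P = (r cos θ, r sin θ) = (34.569092, -5.475206)
h = r sin θ − e = -5.475206 − 7 = -12.475206
x = r cos θ + √(L² − h²) = 34.569092 + √(34596.0 − 155.6308) = 34.569092 + 185.581166 = 220.150258

220.1503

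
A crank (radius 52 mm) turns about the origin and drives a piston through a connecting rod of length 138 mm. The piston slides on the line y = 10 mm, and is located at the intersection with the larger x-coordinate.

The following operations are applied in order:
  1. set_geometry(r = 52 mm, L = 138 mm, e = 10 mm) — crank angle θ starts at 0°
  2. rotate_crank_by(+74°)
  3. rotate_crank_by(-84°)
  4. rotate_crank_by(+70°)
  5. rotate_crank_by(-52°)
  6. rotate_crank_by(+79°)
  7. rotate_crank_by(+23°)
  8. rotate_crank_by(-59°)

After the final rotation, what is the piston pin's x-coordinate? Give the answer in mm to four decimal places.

167.3320

set_geometry: r = 52 mm, L = 138 mm, e = 10 mm; θ ← 0°
rotate_crank_by(+74°): θ ← 0° +74° = 74°
rotate_crank_by(-84°): θ ← 74° -84° = -10°
rotate_crank_by(+70°): θ ← -10° +70° = 60°
rotate_crank_by(-52°): θ ← 60° -52° = 8°
rotate_crank_by(+79°): θ ← 8° +79° = 87°
rotate_crank_by(+23°): θ ← 87° +23° = 110°
rotate_crank_by(-59°): θ ← 110° -59° = 51°
crank pin P = (r cos θ, r sin θ) = (32.724660, 40.411590)
h = r sin θ − e = 40.411590 − 10 = 30.411590
x = r cos θ + √(L² − h²) = 32.724660 + √(19044.0 − 924.8648) = 32.724660 + 134.607337 = 167.331997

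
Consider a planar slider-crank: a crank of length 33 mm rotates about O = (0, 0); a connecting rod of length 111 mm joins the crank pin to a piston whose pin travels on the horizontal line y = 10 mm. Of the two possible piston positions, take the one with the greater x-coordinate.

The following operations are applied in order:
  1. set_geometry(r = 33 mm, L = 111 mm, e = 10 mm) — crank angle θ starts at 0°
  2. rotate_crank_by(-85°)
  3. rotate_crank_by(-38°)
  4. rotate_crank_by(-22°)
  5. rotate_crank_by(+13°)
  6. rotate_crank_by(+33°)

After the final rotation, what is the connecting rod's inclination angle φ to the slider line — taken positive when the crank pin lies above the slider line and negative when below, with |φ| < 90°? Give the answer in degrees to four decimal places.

-22.5647

set_geometry: r = 33 mm, L = 111 mm, e = 10 mm; θ ← 0°
rotate_crank_by(-85°): θ ← 0° -85° = -85°
rotate_crank_by(-38°): θ ← -85° -38° = -123°
rotate_crank_by(-22°): θ ← -123° -22° = -145°
rotate_crank_by(+13°): θ ← -145° +13° = -132°
rotate_crank_by(+33°): θ ← -132° +33° = -99°
crank pin P = (r cos θ, r sin θ) = (-5.162337, -32.593715)
h = r sin θ − e = -32.593715 − 10 = -42.593715
sin φ = h / L = -42.593715 / 111 = -0.38372716
φ = arcsin(-0.38372716) = -22.564744°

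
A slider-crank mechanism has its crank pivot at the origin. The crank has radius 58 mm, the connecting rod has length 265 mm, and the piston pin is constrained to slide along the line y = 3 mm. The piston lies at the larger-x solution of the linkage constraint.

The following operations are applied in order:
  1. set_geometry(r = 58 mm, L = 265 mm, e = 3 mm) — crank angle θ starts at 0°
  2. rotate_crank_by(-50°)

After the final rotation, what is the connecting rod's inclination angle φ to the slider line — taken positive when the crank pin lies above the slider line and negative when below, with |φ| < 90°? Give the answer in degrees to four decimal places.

set_geometry: r = 58 mm, L = 265 mm, e = 3 mm; θ ← 0°
rotate_crank_by(-50°): θ ← 0° -50° = -50°
crank pin P = (r cos θ, r sin θ) = (37.281681, -44.430578)
h = r sin θ − e = -44.430578 − 3 = -47.430578
sin φ = h / L = -47.430578 / 265 = -0.17898331
φ = arcsin(-0.17898331) = -10.310546°

-10.3105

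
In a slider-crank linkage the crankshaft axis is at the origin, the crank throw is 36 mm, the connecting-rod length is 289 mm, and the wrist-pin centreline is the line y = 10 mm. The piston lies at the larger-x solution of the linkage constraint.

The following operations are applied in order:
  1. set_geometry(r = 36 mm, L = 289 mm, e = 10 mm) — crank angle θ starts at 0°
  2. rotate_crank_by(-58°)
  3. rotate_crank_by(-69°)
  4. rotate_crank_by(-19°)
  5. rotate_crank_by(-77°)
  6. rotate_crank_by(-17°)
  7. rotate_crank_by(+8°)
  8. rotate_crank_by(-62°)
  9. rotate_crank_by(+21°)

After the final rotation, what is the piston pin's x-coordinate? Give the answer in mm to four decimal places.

set_geometry: r = 36 mm, L = 289 mm, e = 10 mm; θ ← 0°
rotate_crank_by(-58°): θ ← 0° -58° = -58°
rotate_crank_by(-69°): θ ← -58° -69° = -127°
rotate_crank_by(-19°): θ ← -127° -19° = -146°
rotate_crank_by(-77°): θ ← -146° -77° = -223°
rotate_crank_by(-17°): θ ← -223° -17° = -240°
rotate_crank_by(+8°): θ ← -240° +8° = -232°
rotate_crank_by(-62°): θ ← -232° -62° = -294°
rotate_crank_by(+21°): θ ← -294° +21° = -273°
crank pin P = (r cos θ, r sin θ) = (1.884094, 35.950663)
h = r sin θ − e = 35.950663 − 10 = 25.950663
x = r cos θ + √(L² − h²) = 1.884094 + √(83521.0 − 673.4369) = 1.884094 + 287.832526 = 289.716621

289.7166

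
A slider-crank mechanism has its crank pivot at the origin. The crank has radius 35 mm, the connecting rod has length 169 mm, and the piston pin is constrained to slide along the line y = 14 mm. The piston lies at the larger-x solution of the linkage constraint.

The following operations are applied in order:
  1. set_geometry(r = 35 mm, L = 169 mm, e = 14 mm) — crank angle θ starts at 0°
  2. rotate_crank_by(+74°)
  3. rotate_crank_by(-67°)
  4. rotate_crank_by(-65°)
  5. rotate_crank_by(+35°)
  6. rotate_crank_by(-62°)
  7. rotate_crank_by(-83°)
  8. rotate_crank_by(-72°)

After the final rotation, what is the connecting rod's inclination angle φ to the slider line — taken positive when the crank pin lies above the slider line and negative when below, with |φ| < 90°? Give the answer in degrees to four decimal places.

set_geometry: r = 35 mm, L = 169 mm, e = 14 mm; θ ← 0°
rotate_crank_by(+74°): θ ← 0° +74° = 74°
rotate_crank_by(-67°): θ ← 74° -67° = 7°
rotate_crank_by(-65°): θ ← 7° -65° = -58°
rotate_crank_by(+35°): θ ← -58° +35° = -23°
rotate_crank_by(-62°): θ ← -23° -62° = -85°
rotate_crank_by(-83°): θ ← -85° -83° = -168°
rotate_crank_by(-72°): θ ← -168° -72° = -240°
crank pin P = (r cos θ, r sin θ) = (-17.500000, 30.310889)
h = r sin θ − e = 30.310889 − 14 = 16.310889
sin φ = h / L = 16.310889 / 169 = 0.09651414
φ = arcsin(0.09651414) = 5.538474°

5.5385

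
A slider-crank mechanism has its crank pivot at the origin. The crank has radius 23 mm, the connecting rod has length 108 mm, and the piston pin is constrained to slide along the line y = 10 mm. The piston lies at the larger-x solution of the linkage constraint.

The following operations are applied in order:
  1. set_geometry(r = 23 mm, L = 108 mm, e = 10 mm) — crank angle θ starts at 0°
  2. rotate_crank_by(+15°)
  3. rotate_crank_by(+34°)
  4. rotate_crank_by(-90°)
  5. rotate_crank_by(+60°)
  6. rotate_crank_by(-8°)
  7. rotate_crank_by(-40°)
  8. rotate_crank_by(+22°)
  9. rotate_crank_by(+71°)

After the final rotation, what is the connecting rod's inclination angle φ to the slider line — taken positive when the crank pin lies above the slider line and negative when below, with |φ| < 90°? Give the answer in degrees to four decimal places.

5.6711

set_geometry: r = 23 mm, L = 108 mm, e = 10 mm; θ ← 0°
rotate_crank_by(+15°): θ ← 0° +15° = 15°
rotate_crank_by(+34°): θ ← 15° +34° = 49°
rotate_crank_by(-90°): θ ← 49° -90° = -41°
rotate_crank_by(+60°): θ ← -41° +60° = 19°
rotate_crank_by(-8°): θ ← 19° -8° = 11°
rotate_crank_by(-40°): θ ← 11° -40° = -29°
rotate_crank_by(+22°): θ ← -29° +22° = -7°
rotate_crank_by(+71°): θ ← -7° +71° = 64°
crank pin P = (r cos θ, r sin θ) = (10.082536, 20.672263)
h = r sin θ − e = 20.672263 − 10 = 10.672263
sin φ = h / L = 10.672263 / 108 = 0.09881725
φ = arcsin(0.09881725) = 5.671067°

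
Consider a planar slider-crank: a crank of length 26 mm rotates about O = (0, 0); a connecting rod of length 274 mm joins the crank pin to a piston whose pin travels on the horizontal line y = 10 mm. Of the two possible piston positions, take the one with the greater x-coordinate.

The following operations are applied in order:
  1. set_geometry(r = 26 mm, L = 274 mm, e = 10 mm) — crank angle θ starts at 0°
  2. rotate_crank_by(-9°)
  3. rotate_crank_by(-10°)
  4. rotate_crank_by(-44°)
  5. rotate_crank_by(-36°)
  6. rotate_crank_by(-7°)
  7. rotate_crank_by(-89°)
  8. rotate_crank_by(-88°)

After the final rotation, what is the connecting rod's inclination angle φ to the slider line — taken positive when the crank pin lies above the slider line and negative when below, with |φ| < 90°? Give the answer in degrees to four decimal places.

set_geometry: r = 26 mm, L = 274 mm, e = 10 mm; θ ← 0°
rotate_crank_by(-9°): θ ← 0° -9° = -9°
rotate_crank_by(-10°): θ ← -9° -10° = -19°
rotate_crank_by(-44°): θ ← -19° -44° = -63°
rotate_crank_by(-36°): θ ← -63° -36° = -99°
rotate_crank_by(-7°): θ ← -99° -7° = -106°
rotate_crank_by(-89°): θ ← -106° -89° = -195°
rotate_crank_by(-88°): θ ← -195° -88° = -283°
crank pin P = (r cos θ, r sin θ) = (5.848727, 25.333622)
h = r sin θ − e = 25.333622 − 10 = 15.333622
sin φ = h / L = 15.333622 / 274 = 0.05596212
φ = arcsin(0.05596212) = 3.208069°

3.2081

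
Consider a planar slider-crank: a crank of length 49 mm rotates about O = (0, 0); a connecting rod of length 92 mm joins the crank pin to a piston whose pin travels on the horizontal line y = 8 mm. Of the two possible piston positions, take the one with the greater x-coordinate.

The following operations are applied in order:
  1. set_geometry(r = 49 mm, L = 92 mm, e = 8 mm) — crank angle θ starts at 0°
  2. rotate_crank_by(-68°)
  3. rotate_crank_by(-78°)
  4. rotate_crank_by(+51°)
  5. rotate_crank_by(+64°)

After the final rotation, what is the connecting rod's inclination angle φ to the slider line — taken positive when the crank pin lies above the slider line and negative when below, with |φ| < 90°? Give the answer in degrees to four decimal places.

set_geometry: r = 49 mm, L = 92 mm, e = 8 mm; θ ← 0°
rotate_crank_by(-68°): θ ← 0° -68° = -68°
rotate_crank_by(-78°): θ ← -68° -78° = -146°
rotate_crank_by(+51°): θ ← -146° +51° = -95°
rotate_crank_by(+64°): θ ← -95° +64° = -31°
crank pin P = (r cos θ, r sin θ) = (42.001198, -25.236866)
h = r sin θ − e = -25.236866 − 8 = -33.236866
sin φ = h / L = -33.236866 / 92 = -0.36127028
φ = arcsin(-0.36127028) = -21.178229°

-21.1782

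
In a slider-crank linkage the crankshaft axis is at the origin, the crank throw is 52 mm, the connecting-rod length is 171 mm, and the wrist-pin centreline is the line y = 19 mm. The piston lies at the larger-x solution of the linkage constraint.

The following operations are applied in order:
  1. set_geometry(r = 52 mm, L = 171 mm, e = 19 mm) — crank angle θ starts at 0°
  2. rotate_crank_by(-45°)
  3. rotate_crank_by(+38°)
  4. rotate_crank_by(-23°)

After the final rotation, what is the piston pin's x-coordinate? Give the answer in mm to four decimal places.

set_geometry: r = 52 mm, L = 171 mm, e = 19 mm; θ ← 0°
rotate_crank_by(-45°): θ ← 0° -45° = -45°
rotate_crank_by(+38°): θ ← -45° +38° = -7°
rotate_crank_by(-23°): θ ← -7° -23° = -30°
crank pin P = (r cos θ, r sin θ) = (45.033321, -26.000000)
h = r sin θ − e = -26.000000 − 19 = -45.000000
x = r cos θ + √(L² − h²) = 45.033321 + √(29241.0 − 2025.0000) = 45.033321 + 164.972725 = 210.006046

210.0060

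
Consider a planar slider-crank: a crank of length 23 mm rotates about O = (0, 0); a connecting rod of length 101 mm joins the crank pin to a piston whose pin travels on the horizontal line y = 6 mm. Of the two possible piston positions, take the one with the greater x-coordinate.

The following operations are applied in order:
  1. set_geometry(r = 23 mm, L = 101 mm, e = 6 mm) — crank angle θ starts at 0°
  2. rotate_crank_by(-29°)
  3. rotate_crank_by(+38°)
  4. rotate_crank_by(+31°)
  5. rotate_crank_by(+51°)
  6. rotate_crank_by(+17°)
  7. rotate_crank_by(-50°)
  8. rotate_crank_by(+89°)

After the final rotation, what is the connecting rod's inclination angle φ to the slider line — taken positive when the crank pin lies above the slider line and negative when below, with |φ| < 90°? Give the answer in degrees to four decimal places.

set_geometry: r = 23 mm, L = 101 mm, e = 6 mm; θ ← 0°
rotate_crank_by(-29°): θ ← 0° -29° = -29°
rotate_crank_by(+38°): θ ← -29° +38° = 9°
rotate_crank_by(+31°): θ ← 9° +31° = 40°
rotate_crank_by(+51°): θ ← 40° +51° = 91°
rotate_crank_by(+17°): θ ← 91° +17° = 108°
rotate_crank_by(-50°): θ ← 108° -50° = 58°
rotate_crank_by(+89°): θ ← 58° +89° = 147°
crank pin P = (r cos θ, r sin θ) = (-19.289423, 12.526698)
h = r sin θ − e = 12.526698 − 6 = 6.526698
sin φ = h / L = 6.526698 / 101 = 0.06462077
φ = arcsin(0.06462077) = 3.705079°

3.7051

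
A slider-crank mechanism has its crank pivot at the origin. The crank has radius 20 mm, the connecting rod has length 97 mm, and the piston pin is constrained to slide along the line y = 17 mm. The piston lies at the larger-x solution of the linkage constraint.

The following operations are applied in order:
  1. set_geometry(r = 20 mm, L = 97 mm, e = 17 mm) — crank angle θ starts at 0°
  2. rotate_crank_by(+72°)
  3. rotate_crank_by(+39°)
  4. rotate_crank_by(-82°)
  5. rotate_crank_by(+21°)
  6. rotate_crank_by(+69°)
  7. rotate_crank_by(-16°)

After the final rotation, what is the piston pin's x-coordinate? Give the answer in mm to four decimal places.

92.4691

set_geometry: r = 20 mm, L = 97 mm, e = 17 mm; θ ← 0°
rotate_crank_by(+72°): θ ← 0° +72° = 72°
rotate_crank_by(+39°): θ ← 72° +39° = 111°
rotate_crank_by(-82°): θ ← 111° -82° = 29°
rotate_crank_by(+21°): θ ← 29° +21° = 50°
rotate_crank_by(+69°): θ ← 50° +69° = 119°
rotate_crank_by(-16°): θ ← 119° -16° = 103°
crank pin P = (r cos θ, r sin θ) = (-4.499021, 19.487401)
h = r sin θ − e = 19.487401 − 17 = 2.487401
x = r cos θ + √(L² − h²) = -4.499021 + √(9409.0 − 6.1872) = -4.499021 + 96.968102 = 92.469081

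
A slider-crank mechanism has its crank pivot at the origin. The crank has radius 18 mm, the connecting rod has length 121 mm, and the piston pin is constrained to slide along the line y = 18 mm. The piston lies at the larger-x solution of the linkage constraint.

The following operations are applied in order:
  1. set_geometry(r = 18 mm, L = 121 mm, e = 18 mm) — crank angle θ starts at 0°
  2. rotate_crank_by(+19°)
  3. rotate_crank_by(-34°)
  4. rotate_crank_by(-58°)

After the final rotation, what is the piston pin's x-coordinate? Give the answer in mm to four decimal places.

121.0254

set_geometry: r = 18 mm, L = 121 mm, e = 18 mm; θ ← 0°
rotate_crank_by(+19°): θ ← 0° +19° = 19°
rotate_crank_by(-34°): θ ← 19° -34° = -15°
rotate_crank_by(-58°): θ ← -15° -58° = -73°
crank pin P = (r cos θ, r sin θ) = (5.262691, -17.213486)
h = r sin θ − e = -17.213486 − 18 = -35.213486
x = r cos θ + √(L² − h²) = 5.262691 + √(14641.0 − 1239.9896) = 5.262691 + 115.762733 = 121.025424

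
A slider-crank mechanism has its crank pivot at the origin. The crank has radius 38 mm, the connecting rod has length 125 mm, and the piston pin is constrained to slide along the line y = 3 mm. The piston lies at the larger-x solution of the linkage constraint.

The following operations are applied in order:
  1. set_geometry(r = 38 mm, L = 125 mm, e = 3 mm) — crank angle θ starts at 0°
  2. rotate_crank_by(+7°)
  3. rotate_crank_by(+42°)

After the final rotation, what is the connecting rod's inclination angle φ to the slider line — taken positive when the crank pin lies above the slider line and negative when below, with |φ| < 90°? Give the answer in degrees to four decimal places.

set_geometry: r = 38 mm, L = 125 mm, e = 3 mm; θ ← 0°
rotate_crank_by(+7°): θ ← 0° +7° = 7°
rotate_crank_by(+42°): θ ← 7° +42° = 49°
crank pin P = (r cos θ, r sin θ) = (24.930243, 28.678964)
h = r sin θ − e = 28.678964 − 3 = 25.678964
sin φ = h / L = 25.678964 / 125 = 0.20543171
φ = arcsin(0.20543171) = 11.854772°

11.8548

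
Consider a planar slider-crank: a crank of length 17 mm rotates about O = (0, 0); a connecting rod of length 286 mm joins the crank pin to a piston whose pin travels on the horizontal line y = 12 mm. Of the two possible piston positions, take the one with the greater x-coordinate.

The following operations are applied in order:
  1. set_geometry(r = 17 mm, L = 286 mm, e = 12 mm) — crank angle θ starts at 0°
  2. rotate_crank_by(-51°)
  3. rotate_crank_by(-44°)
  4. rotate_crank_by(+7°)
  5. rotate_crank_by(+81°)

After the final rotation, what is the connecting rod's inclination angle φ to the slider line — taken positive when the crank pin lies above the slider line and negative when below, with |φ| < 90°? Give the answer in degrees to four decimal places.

-2.8202

set_geometry: r = 17 mm, L = 286 mm, e = 12 mm; θ ← 0°
rotate_crank_by(-51°): θ ← 0° -51° = -51°
rotate_crank_by(-44°): θ ← -51° -44° = -95°
rotate_crank_by(+7°): θ ← -95° +7° = -88°
rotate_crank_by(+81°): θ ← -88° +81° = -7°
crank pin P = (r cos θ, r sin θ) = (16.873285, -2.071779)
h = r sin θ − e = -2.071779 − 12 = -14.071779
sin φ = h / L = -14.071779 / 286 = -0.04920202
φ = arcsin(-0.04920202) = -2.820207°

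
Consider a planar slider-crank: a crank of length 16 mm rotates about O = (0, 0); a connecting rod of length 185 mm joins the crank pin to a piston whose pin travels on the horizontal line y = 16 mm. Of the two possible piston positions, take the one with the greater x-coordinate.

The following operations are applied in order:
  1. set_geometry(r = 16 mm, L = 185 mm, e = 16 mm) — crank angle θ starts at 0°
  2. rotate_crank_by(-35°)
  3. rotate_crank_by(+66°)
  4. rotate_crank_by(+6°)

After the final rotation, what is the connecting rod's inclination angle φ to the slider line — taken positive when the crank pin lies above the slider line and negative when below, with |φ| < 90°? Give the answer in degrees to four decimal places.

set_geometry: r = 16 mm, L = 185 mm, e = 16 mm; θ ← 0°
rotate_crank_by(-35°): θ ← 0° -35° = -35°
rotate_crank_by(+66°): θ ← -35° +66° = 31°
rotate_crank_by(+6°): θ ← 31° +6° = 37°
crank pin P = (r cos θ, r sin θ) = (12.778168, 9.629040)
h = r sin θ − e = 9.629040 − 16 = -6.370960
sin φ = h / L = -6.370960 / 185 = -0.03443762
φ = arcsin(-0.03443762) = -1.973520°

-1.9735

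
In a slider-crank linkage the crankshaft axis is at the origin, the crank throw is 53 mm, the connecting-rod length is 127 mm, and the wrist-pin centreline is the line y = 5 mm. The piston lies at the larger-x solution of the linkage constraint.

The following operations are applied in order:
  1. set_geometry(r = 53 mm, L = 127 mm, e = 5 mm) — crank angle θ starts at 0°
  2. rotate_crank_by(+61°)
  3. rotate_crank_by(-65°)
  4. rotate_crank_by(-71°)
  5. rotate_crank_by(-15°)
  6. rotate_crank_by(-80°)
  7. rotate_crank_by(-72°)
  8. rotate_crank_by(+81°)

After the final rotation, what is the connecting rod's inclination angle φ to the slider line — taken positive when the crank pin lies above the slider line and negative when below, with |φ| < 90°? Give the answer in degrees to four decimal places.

-10.0925

set_geometry: r = 53 mm, L = 127 mm, e = 5 mm; θ ← 0°
rotate_crank_by(+61°): θ ← 0° +61° = 61°
rotate_crank_by(-65°): θ ← 61° -65° = -4°
rotate_crank_by(-71°): θ ← -4° -71° = -75°
rotate_crank_by(-15°): θ ← -75° -15° = -90°
rotate_crank_by(-80°): θ ← -90° -80° = -170°
rotate_crank_by(-72°): θ ← -170° -72° = -242°
rotate_crank_by(+81°): θ ← -242° +81° = -161°
crank pin P = (r cos θ, r sin θ) = (-50.112485, -17.255112)
h = r sin θ − e = -17.255112 − 5 = -22.255112
sin φ = h / L = -22.255112 / 127 = -0.17523710
φ = arcsin(-0.17523710) = -10.092456°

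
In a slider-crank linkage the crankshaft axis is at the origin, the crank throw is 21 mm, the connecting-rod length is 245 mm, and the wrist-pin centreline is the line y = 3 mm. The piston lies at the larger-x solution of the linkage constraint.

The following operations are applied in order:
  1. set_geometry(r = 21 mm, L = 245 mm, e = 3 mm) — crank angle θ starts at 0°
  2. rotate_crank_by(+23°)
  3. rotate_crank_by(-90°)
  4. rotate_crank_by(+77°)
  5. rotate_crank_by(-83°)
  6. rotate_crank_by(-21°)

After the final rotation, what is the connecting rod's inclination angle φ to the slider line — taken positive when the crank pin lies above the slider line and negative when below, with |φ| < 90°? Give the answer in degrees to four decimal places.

-5.6096

set_geometry: r = 21 mm, L = 245 mm, e = 3 mm; θ ← 0°
rotate_crank_by(+23°): θ ← 0° +23° = 23°
rotate_crank_by(-90°): θ ← 23° -90° = -67°
rotate_crank_by(+77°): θ ← -67° +77° = 10°
rotate_crank_by(-83°): θ ← 10° -83° = -73°
rotate_crank_by(-21°): θ ← -73° -21° = -94°
crank pin P = (r cos θ, r sin θ) = (-1.464886, -20.948845)
h = r sin θ − e = -20.948845 − 3 = -23.948845
sin φ = h / L = -23.948845 / 245 = -0.09775039
φ = arcsin(-0.09775039) = -5.609642°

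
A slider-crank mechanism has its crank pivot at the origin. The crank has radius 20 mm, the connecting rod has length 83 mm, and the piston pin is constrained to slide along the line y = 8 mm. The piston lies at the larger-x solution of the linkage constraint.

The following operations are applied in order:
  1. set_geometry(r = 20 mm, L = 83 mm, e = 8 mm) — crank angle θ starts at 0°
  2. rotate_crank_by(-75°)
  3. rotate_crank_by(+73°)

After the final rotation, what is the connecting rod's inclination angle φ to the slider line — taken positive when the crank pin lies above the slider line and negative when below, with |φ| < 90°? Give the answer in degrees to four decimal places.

-6.0154

set_geometry: r = 20 mm, L = 83 mm, e = 8 mm; θ ← 0°
rotate_crank_by(-75°): θ ← 0° -75° = -75°
rotate_crank_by(+73°): θ ← -75° +73° = -2°
crank pin P = (r cos θ, r sin θ) = (19.987817, -0.697990)
h = r sin θ − e = -0.697990 − 8 = -8.697990
sin φ = h / L = -8.697990 / 83 = -0.10479506
φ = arcsin(-0.10479506) = -6.015359°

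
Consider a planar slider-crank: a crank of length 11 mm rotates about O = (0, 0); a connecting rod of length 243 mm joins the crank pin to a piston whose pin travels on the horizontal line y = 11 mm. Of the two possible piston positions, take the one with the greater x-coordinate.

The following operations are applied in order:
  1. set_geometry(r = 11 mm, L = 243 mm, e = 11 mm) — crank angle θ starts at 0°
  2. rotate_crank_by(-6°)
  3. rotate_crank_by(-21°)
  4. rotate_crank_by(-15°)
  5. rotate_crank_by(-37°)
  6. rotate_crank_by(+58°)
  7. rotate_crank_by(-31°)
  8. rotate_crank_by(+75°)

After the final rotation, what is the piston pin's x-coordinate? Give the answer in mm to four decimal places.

set_geometry: r = 11 mm, L = 243 mm, e = 11 mm; θ ← 0°
rotate_crank_by(-6°): θ ← 0° -6° = -6°
rotate_crank_by(-21°): θ ← -6° -21° = -27°
rotate_crank_by(-15°): θ ← -27° -15° = -42°
rotate_crank_by(-37°): θ ← -42° -37° = -79°
rotate_crank_by(+58°): θ ← -79° +58° = -21°
rotate_crank_by(-31°): θ ← -21° -31° = -52°
rotate_crank_by(+75°): θ ← -52° +75° = 23°
crank pin P = (r cos θ, r sin θ) = (10.125553, 4.298042)
h = r sin θ − e = 4.298042 − 11 = -6.701958
x = r cos θ + √(L² − h²) = 10.125553 + √(59049.0 − 44.9162) = 10.125553 + 242.907562 = 253.033116

253.0331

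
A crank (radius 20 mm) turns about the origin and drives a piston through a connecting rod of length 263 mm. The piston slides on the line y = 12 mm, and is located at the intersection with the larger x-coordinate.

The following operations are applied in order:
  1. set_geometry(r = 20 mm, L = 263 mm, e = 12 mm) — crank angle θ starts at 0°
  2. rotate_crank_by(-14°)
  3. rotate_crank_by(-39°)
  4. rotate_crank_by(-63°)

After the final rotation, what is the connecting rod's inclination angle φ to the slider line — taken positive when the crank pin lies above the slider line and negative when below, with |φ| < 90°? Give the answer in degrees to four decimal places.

set_geometry: r = 20 mm, L = 263 mm, e = 12 mm; θ ← 0°
rotate_crank_by(-14°): θ ← 0° -14° = -14°
rotate_crank_by(-39°): θ ← -14° -39° = -53°
rotate_crank_by(-63°): θ ← -53° -63° = -116°
crank pin P = (r cos θ, r sin θ) = (-8.767423, -17.975881)
h = r sin θ − e = -17.975881 − 12 = -29.975881
sin φ = h / L = -29.975881 / 263 = -0.11397673
φ = arcsin(-0.11397673) = -6.544608°

-6.5446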